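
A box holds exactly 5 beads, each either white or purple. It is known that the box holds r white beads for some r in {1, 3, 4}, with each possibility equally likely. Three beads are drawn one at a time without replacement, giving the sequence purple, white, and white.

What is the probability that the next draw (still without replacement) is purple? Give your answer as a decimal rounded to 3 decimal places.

Compute the likelihood of the observed sequence for each case: P(data | r = 1) = (4/5)(1/4)(0/3) = 0; P(data | r = 3) = (2/5)(3/4)(2/3) = 1/5; P(data | r = 4) = (1/5)(4/4)(3/3) = 1/5.
The prior-weighted likelihoods are 1/3 · 0 = 0, 1/3 · 1/5 = 1/15, 1/3 · 1/5 = 1/15; these sum to 2/15.
Normalising, the posterior is P(r = 1 | data) = 0, P(r = 3 | data) = 1/2, P(r = 4 | data) = 1/2.
Averaging over the posterior, P(purple next | data) = (1/2)(1/2) + (0)(1/2) = 1/4.

0.250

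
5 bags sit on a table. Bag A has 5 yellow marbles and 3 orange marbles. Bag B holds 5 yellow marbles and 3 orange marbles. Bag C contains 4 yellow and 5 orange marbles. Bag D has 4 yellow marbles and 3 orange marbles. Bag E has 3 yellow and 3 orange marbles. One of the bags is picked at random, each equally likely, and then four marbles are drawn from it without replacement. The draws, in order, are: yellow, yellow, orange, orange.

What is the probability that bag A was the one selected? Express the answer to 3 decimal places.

0.175

Under each hypothesis, the probability of the observed sequence is: P(data | bag A) = (5/8)(4/7)(3/6)(2/5) = 0.071429; P(data | bag B) = (5/8)(4/7)(3/6)(2/5) = 0.071429; P(data | bag C) = (4/9)(3/8)(5/7)(4/6) = 0.079365; P(data | bag D) = (4/7)(3/6)(3/5)(2/4) = 0.085714; P(data | bag E) = (3/6)(2/5)(3/4)(2/3) = 0.1.
Multiplying each by its prior: 1/5 · 0.071429 = 0.014286, 1/5 · 0.071429 = 0.014286, 1/5 · 0.079365 = 0.015873, 1/5 · 0.085714 = 0.017143, 1/5 · 0.1 = 0.02; these sum to 0.081587.
Hence P(bag A | data) = (0.014286) / (0.081587) = 0.1751.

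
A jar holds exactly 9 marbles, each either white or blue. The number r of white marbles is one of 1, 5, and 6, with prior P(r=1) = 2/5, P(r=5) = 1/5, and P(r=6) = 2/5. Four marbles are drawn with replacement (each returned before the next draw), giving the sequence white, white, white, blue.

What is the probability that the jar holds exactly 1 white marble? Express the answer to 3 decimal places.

Under each hypothesis, the probability of the observed sequence is: P(data | r = 1) = (1/9)(1/9)(1/9)(8/9) = 0.0012193; P(data | r = 5) = (5/9)(5/9)(5/9)(4/9) = 0.076208; P(data | r = 6) = (6/9)(6/9)(6/9)(3/9) = 0.098765.
Weighting by the prior gives 2/5 · 0.0012193 = 0.00048773, 1/5 · 0.076208 = 0.015242, 2/5 · 0.098765 = 0.039506; with total 0.055235.
Hence P(r = 1 | data) = (0.00048773) / (0.055235) = 0.00883.

0.009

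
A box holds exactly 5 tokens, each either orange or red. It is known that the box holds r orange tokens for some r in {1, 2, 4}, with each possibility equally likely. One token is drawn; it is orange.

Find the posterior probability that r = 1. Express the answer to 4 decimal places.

The likelihood of this draw under each hypothesis: P(data | r = 1) = (1/5) = 1/5; P(data | r = 2) = (2/5) = 2/5; P(data | r = 4) = (4/5) = 4/5.
Weighting by the prior gives 1/3 · 1/5 = 1/15, 1/3 · 2/5 = 2/15, 1/3 · 4/5 = 4/15; with total 7/15.
Hence P(r = 1 | data) = (1/15) / (7/15) = 1/7.

0.1429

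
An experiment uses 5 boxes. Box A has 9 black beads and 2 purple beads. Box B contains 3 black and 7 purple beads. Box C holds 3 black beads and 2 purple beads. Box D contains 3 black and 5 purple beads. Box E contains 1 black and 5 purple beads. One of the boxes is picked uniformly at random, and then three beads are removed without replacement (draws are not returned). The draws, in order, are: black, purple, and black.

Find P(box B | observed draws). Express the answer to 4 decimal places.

0.1183

The likelihood of the observed sequence under each hypothesis: P(data | box A) = (9/11)(2/10)(8/9) = 0.14545; P(data | box B) = (3/10)(7/9)(2/8) = 0.058333; P(data | box C) = (3/5)(2/4)(2/3) = 0.2; P(data | box D) = (3/8)(5/7)(2/6) = 0.089286; P(data | box E) = (1/6)(5/5)(0/4) = 0.
Multiplying each by its prior: 1/5 · 0.14545 = 0.029091, 1/5 · 0.058333 = 0.011667, 1/5 · 0.2 = 0.04, 1/5 · 0.089286 = 0.017857, 1/5 · 0 = 0; summing to 0.098615.
By Bayes' rule, P(box B | data) = (0.011667) / (0.098615) = 0.11831.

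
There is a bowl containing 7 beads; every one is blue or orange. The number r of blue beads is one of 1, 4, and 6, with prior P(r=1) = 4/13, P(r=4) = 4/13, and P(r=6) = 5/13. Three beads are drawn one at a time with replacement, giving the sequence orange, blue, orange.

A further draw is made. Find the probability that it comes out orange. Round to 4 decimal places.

0.5957

The likelihood of the observed sequence under each hypothesis: P(data | r = 1) = (6/7)(1/7)(6/7) = 0.10496; P(data | r = 4) = (3/7)(4/7)(3/7) = 0.10496; P(data | r = 6) = (1/7)(6/7)(1/7) = 0.017493.
The prior-weighted likelihoods are 4/13 · 0.10496 = 0.032294, 4/13 · 0.10496 = 0.032294, 5/13 · 0.017493 = 0.006728; with total 0.071316.
Dividing through by the total gives posterior P(r = 1 | data) = 0.45283, P(r = 4 | data) = 0.45283, P(r = 6 | data) = 0.09434.
The predictive probability is P(orange next | data) = (6/7)(0.45283) + (3/7)(0.45283) + (1/7)(0.09434) = 0.59569.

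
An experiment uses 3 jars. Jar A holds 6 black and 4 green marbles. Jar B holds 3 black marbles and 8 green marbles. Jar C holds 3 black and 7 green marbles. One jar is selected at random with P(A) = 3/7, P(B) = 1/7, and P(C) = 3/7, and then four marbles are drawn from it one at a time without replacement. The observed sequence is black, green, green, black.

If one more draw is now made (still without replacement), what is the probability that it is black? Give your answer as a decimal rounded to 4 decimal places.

The likelihood of the observed sequence under each hypothesis: P(data | jar A) = (6/10)(4/9)(3/8)(5/7) = 0.071429; P(data | jar B) = (3/11)(8/10)(7/9)(2/8) = 0.042424; P(data | jar C) = (3/10)(7/9)(6/8)(2/7) = 0.05.
Weighting by the prior gives 3/7 · 0.071429 = 0.030612, 1/7 · 0.042424 = 0.0060606, 3/7 · 0.05 = 0.021429; these sum to 0.058101.
Dividing through by the total gives posterior P(jar A | data) = 0.52688, P(jar B | data) = 0.10431, P(jar C | data) = 0.36881.
Averaging over the posterior, P(black next | data) = (2/3)(0.52688) + (1/7)(0.10431) + (1/6)(0.36881) = 0.42762.

0.4276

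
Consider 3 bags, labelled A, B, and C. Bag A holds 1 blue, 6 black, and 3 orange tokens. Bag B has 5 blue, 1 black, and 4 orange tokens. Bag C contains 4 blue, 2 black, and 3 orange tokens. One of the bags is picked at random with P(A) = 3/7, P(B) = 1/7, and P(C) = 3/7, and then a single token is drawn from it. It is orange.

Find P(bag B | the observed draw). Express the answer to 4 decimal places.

0.1739

Compute the likelihood of this draw for each case: P(data | bag A) = (3/10) = 3/10; P(data | bag B) = (4/10) = 2/5; P(data | bag C) = (3/9) = 1/3.
Weighting by the prior gives 3/7 · 3/10 = 9/70, 1/7 · 2/5 = 2/35, 3/7 · 1/3 = 1/7; summing to 23/70.
So P(bag B | data) = (2/35) / (23/70) = 4/23.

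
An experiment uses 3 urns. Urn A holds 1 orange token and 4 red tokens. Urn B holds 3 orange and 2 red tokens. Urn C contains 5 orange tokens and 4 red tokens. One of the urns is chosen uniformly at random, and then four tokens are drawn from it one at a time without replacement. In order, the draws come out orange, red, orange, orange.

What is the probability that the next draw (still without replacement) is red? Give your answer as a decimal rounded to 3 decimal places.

The likelihood of the observed sequence under each hypothesis: P(data | urn A) = (1/5)(4/4)(0/3) = 0; P(data | urn B) = (3/5)(2/4)(2/3)(1/2) = 0.1; P(data | urn C) = (5/9)(4/8)(4/7)(3/6) = 0.079365.
Weighting by the prior gives 1/3 · 0 = 0, 1/3 · 0.1 = 0.033333, 1/3 · 0.079365 = 0.026455; summing to 0.059788.
The posterior is then P(urn A | data) = 0, P(urn B | data) = 0.55752, P(urn C | data) = 0.44248.
So P(red next | data) = Σ P(red next | H) P(H | data) = (1)(0.55752) + (3/5)(0.44248) = 0.82301.

0.823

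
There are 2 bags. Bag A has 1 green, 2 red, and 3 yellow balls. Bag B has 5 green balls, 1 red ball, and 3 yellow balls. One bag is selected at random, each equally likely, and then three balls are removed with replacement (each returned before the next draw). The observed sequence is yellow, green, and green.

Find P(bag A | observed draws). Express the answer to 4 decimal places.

0.1189

The likelihood of the observed sequence under each hypothesis: P(data | bag A) = (3/6)(1/6)(1/6) = 0.013889; P(data | bag B) = (3/9)(5/9)(5/9) = 0.10288.
The prior-weighted likelihoods are 1/2 · 0.013889 = 0.0069444, 1/2 · 0.10288 = 0.05144; summing to 0.058385.
Therefore the posterior P(bag A | data) = (0.0069444) / (0.058385) = 0.11894.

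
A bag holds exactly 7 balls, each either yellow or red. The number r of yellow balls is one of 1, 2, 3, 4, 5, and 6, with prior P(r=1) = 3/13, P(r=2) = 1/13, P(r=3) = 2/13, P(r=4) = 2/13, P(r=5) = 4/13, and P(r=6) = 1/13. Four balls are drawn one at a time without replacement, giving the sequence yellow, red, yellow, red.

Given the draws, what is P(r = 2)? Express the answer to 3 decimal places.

0.082

Compute the likelihood of the observed sequence for each case: P(data | r = 1) = (1/7)(6/6)(0/5) = 0; P(data | r = 2) = (2/7)(5/6)(1/5)(4/4) = 0.047619; P(data | r = 3) = (3/7)(4/6)(2/5)(3/4) = 0.085714; P(data | r = 4) = (4/7)(3/6)(3/5)(2/4) = 0.085714; P(data | r = 5) = (5/7)(2/6)(4/5)(1/4) = 0.047619; P(data | r = 6) = (6/7)(1/6)(5/5)(0/4) = 0.
Multiplying each by its prior: 3/13 · 0 = 0, 1/13 · 0.047619 = 0.003663, 2/13 · 0.085714 = 0.013187, 2/13 · 0.085714 = 0.013187, 4/13 · 0.047619 = 0.014652, 1/13 · 0 = 0; these sum to 0.044689.
So P(r = 2 | data) = (0.003663) / (0.044689) = 0.081967.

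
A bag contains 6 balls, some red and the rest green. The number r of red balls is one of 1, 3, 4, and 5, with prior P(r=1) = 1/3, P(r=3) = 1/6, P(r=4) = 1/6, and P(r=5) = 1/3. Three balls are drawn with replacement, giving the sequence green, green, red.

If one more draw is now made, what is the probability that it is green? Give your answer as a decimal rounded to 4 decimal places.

Under each hypothesis, the probability of the observed sequence is: P(data | r = 1) = (5/6)(5/6)(1/6) = 0.11574; P(data | r = 3) = (3/6)(3/6)(3/6) = 0.125; P(data | r = 4) = (2/6)(2/6)(4/6) = 0.074074; P(data | r = 5) = (1/6)(1/6)(5/6) = 0.023148.
The prior-weighted likelihoods are 1/3 · 0.11574 = 0.03858, 1/6 · 0.125 = 0.020833, 1/6 · 0.074074 = 0.012346, 1/3 · 0.023148 = 0.007716; these sum to 0.079475.
Dividing through by the total gives posterior P(r = 1 | data) = 0.48544, P(r = 3 | data) = 0.26214, P(r = 4 | data) = 0.15534, P(r = 5 | data) = 0.097087.
Averaging over the posterior, P(green next | data) = (5/6)(0.48544) + (1/2)(0.26214) + (1/3)(0.15534) + (1/6)(0.097087) = 0.60356.

0.6036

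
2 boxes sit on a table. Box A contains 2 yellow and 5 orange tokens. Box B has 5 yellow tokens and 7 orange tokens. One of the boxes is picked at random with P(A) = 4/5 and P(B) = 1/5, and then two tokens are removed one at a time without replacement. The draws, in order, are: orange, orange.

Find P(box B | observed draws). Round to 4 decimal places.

0.1431

For each hypothesis, P(data | H) works out to: P(data | box A) = (5/7)(4/6) = 0.47619; P(data | box B) = (7/12)(6/11) = 0.31818.
Multiplying each by its prior: 4/5 · 0.47619 = 0.38095, 1/5 · 0.31818 = 0.063636; summing to 0.44459.
By Bayes' rule, P(box B | data) = (0.063636) / (0.44459) = 0.14314.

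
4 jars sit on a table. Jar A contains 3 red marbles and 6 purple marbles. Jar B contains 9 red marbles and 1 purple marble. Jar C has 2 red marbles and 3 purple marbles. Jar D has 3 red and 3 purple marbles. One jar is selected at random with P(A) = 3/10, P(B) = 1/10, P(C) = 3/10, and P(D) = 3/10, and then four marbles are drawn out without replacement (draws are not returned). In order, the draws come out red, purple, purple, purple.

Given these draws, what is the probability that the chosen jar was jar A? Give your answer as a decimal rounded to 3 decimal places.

The likelihood of the observed sequence under each hypothesis: P(data | jar A) = (3/9)(6/8)(5/7)(4/6) = 0.11905; P(data | jar B) = (9/10)(1/9)(0/8) = 0; P(data | jar C) = (2/5)(3/4)(2/3)(1/2) = 0.1; P(data | jar D) = (3/6)(3/5)(2/4)(1/3) = 0.05.
The prior-weighted likelihoods are 3/10 · 0.11905 = 0.035714, 1/10 · 0 = 0, 3/10 · 0.1 = 0.03, 3/10 · 0.05 = 0.015; with total 0.080714.
Hence P(jar A | data) = (0.035714) / (0.080714) = 0.44248.

0.442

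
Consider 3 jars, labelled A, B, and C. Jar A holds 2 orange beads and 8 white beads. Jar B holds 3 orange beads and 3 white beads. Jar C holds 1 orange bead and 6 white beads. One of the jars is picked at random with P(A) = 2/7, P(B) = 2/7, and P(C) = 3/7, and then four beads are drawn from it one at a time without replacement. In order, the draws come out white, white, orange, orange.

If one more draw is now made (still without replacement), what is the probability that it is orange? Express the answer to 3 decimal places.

Under each hypothesis, the probability of the observed sequence is: P(data | jar A) = (8/10)(7/9)(2/8)(1/7) = 1/45; P(data | jar B) = (3/6)(2/5)(3/4)(2/3) = 1/10; P(data | jar C) = (6/7)(5/6)(1/5)(0/4) = 0.
Multiplying each by its prior: 2/7 · 1/45 = 2/315, 2/7 · 1/10 = 1/35, 3/7 · 0 = 0; with total 11/315.
Dividing through by the total gives posterior P(jar A | data) = 2/11, P(jar B | data) = 9/11, P(jar C | data) = 0.
The predictive probability is P(orange next | data) = (0)(2/11) + (1/2)(9/11) = 9/22.

0.409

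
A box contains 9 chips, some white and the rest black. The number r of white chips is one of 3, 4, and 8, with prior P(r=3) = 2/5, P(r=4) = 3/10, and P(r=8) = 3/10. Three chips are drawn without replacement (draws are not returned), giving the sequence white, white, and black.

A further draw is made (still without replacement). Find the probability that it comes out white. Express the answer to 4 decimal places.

0.5122

Compute the likelihood of the observed sequence for each case: P(data | r = 3) = (3/9)(2/8)(6/7) = 1/14; P(data | r = 4) = (4/9)(3/8)(5/7) = 5/42; P(data | r = 8) = (8/9)(7/8)(1/7) = 1/9.
Multiplying each by its prior: 2/5 · 1/14 = 1/35, 3/10 · 5/42 = 1/28, 3/10 · 1/9 = 1/30; summing to 41/420.
Dividing through by the total gives posterior P(r = 3 | data) = 12/41, P(r = 4 | data) = 15/41, P(r = 8 | data) = 14/41.
The predictive probability is P(white next | data) = (1/6)(12/41) + (1/3)(15/41) + (1)(14/41) = 21/41.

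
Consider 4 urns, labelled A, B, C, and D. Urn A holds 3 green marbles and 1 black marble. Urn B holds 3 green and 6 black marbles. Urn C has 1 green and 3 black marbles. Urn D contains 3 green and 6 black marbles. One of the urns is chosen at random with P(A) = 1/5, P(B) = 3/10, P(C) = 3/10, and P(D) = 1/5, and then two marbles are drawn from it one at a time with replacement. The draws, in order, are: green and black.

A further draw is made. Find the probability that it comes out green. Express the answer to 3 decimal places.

The likelihood of the observed sequence under each hypothesis: P(data | urn A) = (3/4)(1/4) = 3/16; P(data | urn B) = (3/9)(6/9) = 2/9; P(data | urn C) = (1/4)(3/4) = 3/16; P(data | urn D) = (3/9)(6/9) = 2/9.
Weighting by the prior gives 1/5 · 3/16 = 3/80, 3/10 · 2/9 = 1/15, 3/10 · 3/16 = 9/160, 1/5 · 2/9 = 2/45; with total 59/288.
The posterior is then P(urn A | data) = 0.18305, P(urn B | data) = 0.32542, P(urn C | data) = 0.27458, P(urn D | data) = 0.21695.
So P(green next | data) = Σ P(green next | H) P(H | data) = (3/4)(0.18305) + (1/3)(0.32542) + (1/4)(0.27458) + (1/3)(0.21695) = 0.38672.

0.387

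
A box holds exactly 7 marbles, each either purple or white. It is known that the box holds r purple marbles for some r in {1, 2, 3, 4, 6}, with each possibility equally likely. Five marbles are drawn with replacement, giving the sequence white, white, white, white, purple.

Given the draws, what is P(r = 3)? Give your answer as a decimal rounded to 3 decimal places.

For each hypothesis, P(data | H) works out to: P(data | r = 1) = (6/7)(6/7)(6/7)(6/7)(1/7) = 0.077111; P(data | r = 2) = (5/7)(5/7)(5/7)(5/7)(2/7) = 0.074374; P(data | r = 3) = (4/7)(4/7)(4/7)(4/7)(3/7) = 0.045695; P(data | r = 4) = (3/7)(3/7)(3/7)(3/7)(4/7) = 0.019278; P(data | r = 6) = (1/7)(1/7)(1/7)(1/7)(6/7) = 0.00035699.
The prior-weighted likelihoods are 1/5 · 0.077111 = 0.015422, 1/5 · 0.074374 = 0.014875, 1/5 · 0.045695 = 0.009139, 1/5 · 0.019278 = 0.0038555, 1/5 · 0.00035699 = 7.1399e-05; summing to 0.043363.
By Bayes' rule, P(r = 3 | data) = (0.009139) / (0.043363) = 0.21076.

0.211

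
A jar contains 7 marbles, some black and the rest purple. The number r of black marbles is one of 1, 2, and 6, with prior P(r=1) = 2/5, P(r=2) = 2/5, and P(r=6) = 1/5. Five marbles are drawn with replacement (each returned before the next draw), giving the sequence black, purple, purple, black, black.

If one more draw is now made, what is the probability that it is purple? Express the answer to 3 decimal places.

0.550

Compute the likelihood of the observed sequence for each case: P(data | r = 1) = (1/7)(6/7)(6/7)(1/7)(1/7) = 0.002142; P(data | r = 2) = (2/7)(5/7)(5/7)(2/7)(2/7) = 0.0119; P(data | r = 6) = (6/7)(1/7)(1/7)(6/7)(6/7) = 0.012852.
The prior-weighted likelihoods are 2/5 · 0.002142 = 0.00085679, 2/5 · 0.0119 = 0.0047599, 1/5 · 0.012852 = 0.0025704; summing to 0.0081871.
Normalising, the posterior is P(r = 1 | data) = 0.10465, P(r = 2 | data) = 0.5814, P(r = 6 | data) = 0.31395.
The predictive probability is P(purple next | data) = (6/7)(0.10465) + (5/7)(0.5814) + (1/7)(0.31395) = 0.54983.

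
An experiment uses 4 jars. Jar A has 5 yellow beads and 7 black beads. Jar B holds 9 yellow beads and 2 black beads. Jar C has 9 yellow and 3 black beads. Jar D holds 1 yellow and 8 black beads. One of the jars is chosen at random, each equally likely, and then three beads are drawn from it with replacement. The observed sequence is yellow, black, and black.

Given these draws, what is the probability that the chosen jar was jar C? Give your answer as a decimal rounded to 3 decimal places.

Compute the likelihood of the observed sequence for each case: P(data | jar A) = (5/12)(7/12)(7/12) = 0.14178; P(data | jar B) = (9/11)(2/11)(2/11) = 0.027047; P(data | jar C) = (9/12)(3/12)(3/12) = 0.046875; P(data | jar D) = (1/9)(8/9)(8/9) = 0.087791.
Multiplying each by its prior: 1/4 · 0.14178 = 0.035446, 1/4 · 0.027047 = 0.0067618, 1/4 · 0.046875 = 0.011719, 1/4 · 0.087791 = 0.021948; summing to 0.075874.
Therefore the posterior P(jar C | data) = (0.011719) / (0.075874) = 0.15445.

0.154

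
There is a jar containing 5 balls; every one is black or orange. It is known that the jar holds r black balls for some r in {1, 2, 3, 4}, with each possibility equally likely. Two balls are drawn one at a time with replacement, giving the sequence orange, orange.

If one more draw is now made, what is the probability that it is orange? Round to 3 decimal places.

0.667

The likelihood of the observed sequence under each hypothesis: P(data | r = 1) = (4/5)(4/5) = 16/25; P(data | r = 2) = (3/5)(3/5) = 9/25; P(data | r = 3) = (2/5)(2/5) = 4/25; P(data | r = 4) = (1/5)(1/5) = 1/25.
The prior-weighted likelihoods are 1/4 · 16/25 = 4/25, 1/4 · 9/25 = 9/100, 1/4 · 4/25 = 1/25, 1/4 · 1/25 = 1/100; these sum to 3/10.
The posterior is then P(r = 1 | data) = 8/15, P(r = 2 | data) = 3/10, P(r = 3 | data) = 2/15, P(r = 4 | data) = 1/30.
The predictive probability is P(orange next | data) = (4/5)(8/15) + (3/5)(3/10) + (2/5)(2/15) + (1/5)(1/30) = 2/3.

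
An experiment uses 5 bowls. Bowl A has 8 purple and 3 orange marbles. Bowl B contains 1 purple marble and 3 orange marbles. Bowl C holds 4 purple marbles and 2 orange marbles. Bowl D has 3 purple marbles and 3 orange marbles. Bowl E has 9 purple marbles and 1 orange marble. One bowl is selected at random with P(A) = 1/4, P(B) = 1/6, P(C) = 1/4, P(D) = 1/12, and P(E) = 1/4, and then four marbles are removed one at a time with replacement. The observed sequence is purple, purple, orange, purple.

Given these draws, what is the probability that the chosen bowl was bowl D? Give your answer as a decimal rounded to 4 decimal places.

0.0683

The likelihood of the observed sequence under each hypothesis: P(data | bowl A) = (8/11)(8/11)(3/11)(8/11) = 0.10491; P(data | bowl B) = (1/4)(1/4)(3/4)(1/4) = 0.011719; P(data | bowl C) = (4/6)(4/6)(2/6)(4/6) = 0.098765; P(data | bowl D) = (3/6)(3/6)(3/6)(3/6) = 0.0625; P(data | bowl E) = (9/10)(9/10)(1/10)(9/10) = 0.0729.
Multiplying each by its prior: 1/4 · 0.10491 = 0.026228, 1/6 · 0.011719 = 0.0019531, 1/4 · 0.098765 = 0.024691, 1/12 · 0.0625 = 0.0052083, 1/4 · 0.0729 = 0.018225; summing to 0.076306.
So P(bowl D | data) = (0.0052083) / (0.076306) = 0.068256.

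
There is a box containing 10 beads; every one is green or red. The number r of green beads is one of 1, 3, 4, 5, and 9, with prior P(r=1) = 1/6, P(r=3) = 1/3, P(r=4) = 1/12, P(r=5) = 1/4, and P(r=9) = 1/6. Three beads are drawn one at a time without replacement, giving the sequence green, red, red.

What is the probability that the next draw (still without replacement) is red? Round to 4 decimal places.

0.6565

Under each hypothesis, the probability of the observed sequence is: P(data | r = 1) = (1/10)(9/9)(8/8) = 1/10; P(data | r = 3) = (3/10)(7/9)(6/8) = 7/40; P(data | r = 4) = (4/10)(6/9)(5/8) = 1/6; P(data | r = 5) = (5/10)(5/9)(4/8) = 5/36; P(data | r = 9) = (9/10)(1/9)(0/8) = 0.
Multiplying each by its prior: 1/6 · 1/10 = 1/60, 1/3 · 7/40 = 7/120, 1/12 · 1/6 = 1/72, 1/4 · 5/36 = 5/144, 1/6 · 0 = 0; with total 89/720.
Normalising, the posterior is P(r = 1 | data) = 12/89, P(r = 3 | data) = 42/89, P(r = 4 | data) = 10/89, P(r = 5 | data) = 25/89, P(r = 9 | data) = 0.
So P(red next | data) = Σ P(red next | H) P(H | data) = (1)(12/89) + (5/7)(42/89) + (4/7)(10/89) + (3/7)(25/89) = 409/623.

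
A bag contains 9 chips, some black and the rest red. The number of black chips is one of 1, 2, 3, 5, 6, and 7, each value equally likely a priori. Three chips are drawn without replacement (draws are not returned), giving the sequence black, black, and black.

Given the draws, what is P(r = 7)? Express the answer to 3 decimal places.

0.530

Compute the likelihood of the observed sequence for each case: P(data | r = 1) = (1/9)(0/8) = 0; P(data | r = 2) = (2/9)(1/8)(0/7) = 0; P(data | r = 3) = (3/9)(2/8)(1/7) = 1/84; P(data | r = 5) = (5/9)(4/8)(3/7) = 5/42; P(data | r = 6) = (6/9)(5/8)(4/7) = 5/21; P(data | r = 7) = (7/9)(6/8)(5/7) = 5/12.
Weighting by the prior gives 1/6 · 0 = 0, 1/6 · 0 = 0, 1/6 · 1/84 = 1/504, 1/6 · 5/42 = 5/252, 1/6 · 5/21 = 5/126, 1/6 · 5/12 = 5/72; summing to 11/84.
By Bayes' rule, P(r = 7 | data) = (5/72) / (11/84) = 35/66.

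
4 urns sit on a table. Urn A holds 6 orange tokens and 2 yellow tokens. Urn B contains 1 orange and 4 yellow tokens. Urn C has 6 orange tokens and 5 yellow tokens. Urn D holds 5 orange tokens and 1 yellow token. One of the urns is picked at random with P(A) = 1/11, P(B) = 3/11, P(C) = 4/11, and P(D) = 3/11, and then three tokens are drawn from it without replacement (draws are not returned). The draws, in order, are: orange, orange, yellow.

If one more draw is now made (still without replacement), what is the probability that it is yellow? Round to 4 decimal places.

Under each hypothesis, the probability of the observed sequence is: P(data | urn A) = (6/8)(5/7)(2/6) = 0.17857; P(data | urn B) = (1/5)(0/4) = 0; P(data | urn C) = (6/11)(5/10)(5/9) = 0.15152; P(data | urn D) = (5/6)(4/5)(1/4) = 0.16667.
The prior-weighted likelihoods are 1/11 · 0.17857 = 0.016234, 3/11 · 0 = 0, 4/11 · 0.15152 = 0.055096, 3/11 · 0.16667 = 0.045455; summing to 0.11678.
The posterior is then P(urn A | data) = 0.13901, P(urn B | data) = 0, P(urn C | data) = 0.47178, P(urn D | data) = 0.38922.
So P(yellow next | data) = Σ P(yellow next | H) P(H | data) = (1/5)(0.13901) + (1/2)(0.47178) + (0)(0.38922) = 0.26369.

0.2637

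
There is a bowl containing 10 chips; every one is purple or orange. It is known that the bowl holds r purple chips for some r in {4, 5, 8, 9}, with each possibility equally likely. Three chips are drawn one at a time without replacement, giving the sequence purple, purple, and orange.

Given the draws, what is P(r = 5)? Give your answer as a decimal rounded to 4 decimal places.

0.2809

Under each hypothesis, the probability of the observed sequence is: P(data | r = 4) = (4/10)(3/9)(6/8) = 1/10; P(data | r = 5) = (5/10)(4/9)(5/8) = 5/36; P(data | r = 8) = (8/10)(7/9)(2/8) = 7/45; P(data | r = 9) = (9/10)(8/9)(1/8) = 1/10.
Weighting by the prior gives 1/4 · 1/10 = 1/40, 1/4 · 5/36 = 5/144, 1/4 · 7/45 = 7/180, 1/4 · 1/10 = 1/40; these sum to 89/720.
Therefore the posterior P(r = 5 | data) = (5/144) / (89/720) = 25/89.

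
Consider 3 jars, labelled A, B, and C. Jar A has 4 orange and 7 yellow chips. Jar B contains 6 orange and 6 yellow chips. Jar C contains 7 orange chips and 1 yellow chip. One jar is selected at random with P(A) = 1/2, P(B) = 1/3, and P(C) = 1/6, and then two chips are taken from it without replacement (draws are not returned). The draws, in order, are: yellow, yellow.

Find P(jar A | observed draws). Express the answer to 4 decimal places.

Compute the likelihood of the observed sequence for each case: P(data | jar A) = (7/11)(6/10) = 21/55; P(data | jar B) = (6/12)(5/11) = 5/22; P(data | jar C) = (1/8)(0/7) = 0.
The prior-weighted likelihoods are 1/2 · 21/55 = 21/110, 1/3 · 5/22 = 5/66, 1/6 · 0 = 0; these sum to 4/15.
Hence P(jar A | data) = (21/110) / (4/15) = 63/88.

0.7159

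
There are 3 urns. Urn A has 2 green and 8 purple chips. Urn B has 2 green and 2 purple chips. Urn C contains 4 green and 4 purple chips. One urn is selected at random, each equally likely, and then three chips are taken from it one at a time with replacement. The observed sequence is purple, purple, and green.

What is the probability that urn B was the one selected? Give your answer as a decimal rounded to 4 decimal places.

Compute the likelihood of the observed sequence for each case: P(data | urn A) = (8/10)(8/10)(2/10) = 16/125; P(data | urn B) = (2/4)(2/4)(2/4) = 1/8; P(data | urn C) = (4/8)(4/8)(4/8) = 1/8.
The prior-weighted likelihoods are 1/3 · 16/125 = 16/375, 1/3 · 1/8 = 1/24, 1/3 · 1/8 = 1/24; with total 63/500.
Therefore the posterior P(urn B | data) = (1/24) / (63/500) = 125/378.

0.3307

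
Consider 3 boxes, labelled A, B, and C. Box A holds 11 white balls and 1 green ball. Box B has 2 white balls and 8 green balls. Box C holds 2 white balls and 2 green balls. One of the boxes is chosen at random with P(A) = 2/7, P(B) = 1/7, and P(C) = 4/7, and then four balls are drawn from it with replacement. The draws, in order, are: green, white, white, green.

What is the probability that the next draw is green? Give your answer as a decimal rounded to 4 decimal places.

Under each hypothesis, the probability of the observed sequence is: P(data | box A) = (1/12)(11/12)(11/12)(1/12) = 0.0058353; P(data | box B) = (8/10)(2/10)(2/10)(8/10) = 0.0256; P(data | box C) = (2/4)(2/4)(2/4)(2/4) = 0.0625.
Weighting by the prior gives 2/7 · 0.0058353 = 0.0016672, 1/7 · 0.0256 = 0.0036571, 4/7 · 0.0625 = 0.035714; these sum to 0.041039.
Dividing through by the total gives posterior P(box A | data) = 0.040626, P(box B | data) = 0.089115, P(box C | data) = 0.87026.
The predictive probability is P(green next | data) = (1/12)(0.040626) + (4/5)(0.089115) + (1/2)(0.87026) = 0.50981.

0.5098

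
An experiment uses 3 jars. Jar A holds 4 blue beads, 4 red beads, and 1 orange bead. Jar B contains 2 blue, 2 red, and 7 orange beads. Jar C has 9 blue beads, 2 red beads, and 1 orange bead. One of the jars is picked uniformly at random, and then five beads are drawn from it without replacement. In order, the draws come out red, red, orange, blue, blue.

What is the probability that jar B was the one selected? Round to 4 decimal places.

Under each hypothesis, the probability of the observed sequence is: P(data | jar A) = (4/9)(3/8)(1/7)(4/6)(3/5) = 0.0095238; P(data | jar B) = (2/11)(1/10)(7/9)(2/8)(1/7) = 0.00050505; P(data | jar C) = (2/12)(1/11)(1/10)(9/9)(8/8) = 0.0015152.
Multiplying each by its prior: 1/3 · 0.0095238 = 0.0031746, 1/3 · 0.00050505 = 0.00016835, 1/3 · 0.0015152 = 0.00050505; summing to 0.003848.
Hence P(jar B | data) = (0.00016835) / (0.003848) = 0.04375.

0.0438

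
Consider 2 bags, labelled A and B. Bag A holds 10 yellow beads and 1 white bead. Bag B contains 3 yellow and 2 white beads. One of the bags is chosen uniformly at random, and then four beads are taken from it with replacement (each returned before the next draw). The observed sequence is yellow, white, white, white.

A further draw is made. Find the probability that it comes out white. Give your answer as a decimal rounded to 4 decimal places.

Under each hypothesis, the probability of the observed sequence is: P(data | bag A) = (10/11)(1/11)(1/11)(1/11) = 0.00068301; P(data | bag B) = (3/5)(2/5)(2/5)(2/5) = 0.0384.
The prior-weighted likelihoods are 1/2 · 0.00068301 = 0.00034151, 1/2 · 0.0384 = 0.0192; summing to 0.019542.
Normalising, the posterior is P(bag A | data) = 0.017476, P(bag B | data) = 0.98252.
So P(white next | data) = Σ P(white next | H) P(H | data) = (1/11)(0.017476) + (2/5)(0.98252) = 0.3946.

0.3946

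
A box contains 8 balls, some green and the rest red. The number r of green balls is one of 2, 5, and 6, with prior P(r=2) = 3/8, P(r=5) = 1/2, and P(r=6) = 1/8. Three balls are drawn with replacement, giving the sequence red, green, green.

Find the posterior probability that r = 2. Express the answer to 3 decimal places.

0.162

Compute the likelihood of the observed sequence for each case: P(data | r = 2) = (6/8)(2/8)(2/8) = 0.046875; P(data | r = 5) = (3/8)(5/8)(5/8) = 0.14648; P(data | r = 6) = (2/8)(6/8)(6/8) = 0.14062.
Weighting by the prior gives 3/8 · 0.046875 = 0.017578, 1/2 · 0.14648 = 0.073242, 1/8 · 0.14062 = 0.017578; summing to 0.1084.
Therefore the posterior P(r = 2 | data) = (0.017578) / (0.1084) = 0.16216.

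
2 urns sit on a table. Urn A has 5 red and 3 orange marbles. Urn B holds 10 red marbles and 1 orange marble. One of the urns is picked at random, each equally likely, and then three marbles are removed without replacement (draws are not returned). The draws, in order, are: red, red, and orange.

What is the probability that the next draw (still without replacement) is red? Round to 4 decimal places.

0.7349

Compute the likelihood of the observed sequence for each case: P(data | urn A) = (5/8)(4/7)(3/6) = 5/28; P(data | urn B) = (10/11)(9/10)(1/9) = 1/11.
Multiplying each by its prior: 1/2 · 5/28 = 5/56, 1/2 · 1/11 = 1/22; these sum to 83/616.
The posterior is then P(urn A | data) = 55/83, P(urn B | data) = 28/83.
So P(red next | data) = Σ P(red next | H) P(H | data) = (3/5)(55/83) + (1)(28/83) = 61/83.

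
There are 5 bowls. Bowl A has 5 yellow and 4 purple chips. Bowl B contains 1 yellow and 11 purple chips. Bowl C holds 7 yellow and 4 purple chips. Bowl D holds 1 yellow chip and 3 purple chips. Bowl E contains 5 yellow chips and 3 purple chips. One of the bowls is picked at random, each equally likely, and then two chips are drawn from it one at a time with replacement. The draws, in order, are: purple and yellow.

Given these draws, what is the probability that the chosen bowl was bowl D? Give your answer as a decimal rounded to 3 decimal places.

0.192

Under each hypothesis, the probability of the observed sequence is: P(data | bowl A) = (4/9)(5/9) = 0.24691; P(data | bowl B) = (11/12)(1/12) = 0.076389; P(data | bowl C) = (4/11)(7/11) = 0.2314; P(data | bowl D) = (3/4)(1/4) = 0.1875; P(data | bowl E) = (3/8)(5/8) = 0.23438.
Multiplying each by its prior: 1/5 · 0.24691 = 0.049383, 1/5 · 0.076389 = 0.015278, 1/5 · 0.2314 = 0.046281, 1/5 · 0.1875 = 0.0375, 1/5 · 0.23438 = 0.046875; summing to 0.19532.
So P(bowl D | data) = (0.0375) / (0.19532) = 0.192.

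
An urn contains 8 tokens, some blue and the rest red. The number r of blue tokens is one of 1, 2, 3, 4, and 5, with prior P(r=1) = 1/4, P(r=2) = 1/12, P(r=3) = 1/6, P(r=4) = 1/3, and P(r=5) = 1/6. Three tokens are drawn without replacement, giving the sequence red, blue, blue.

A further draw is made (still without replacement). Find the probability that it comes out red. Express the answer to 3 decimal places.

0.581

For each hypothesis, P(data | H) works out to: P(data | r = 1) = (7/8)(1/7)(0/6) = 0; P(data | r = 2) = (6/8)(2/7)(1/6) = 1/28; P(data | r = 3) = (5/8)(3/7)(2/6) = 5/56; P(data | r = 4) = (4/8)(4/7)(3/6) = 1/7; P(data | r = 5) = (3/8)(5/7)(4/6) = 5/28.
Multiplying each by its prior: 1/4 · 0 = 0, 1/12 · 1/28 = 1/336, 1/6 · 5/56 = 5/336, 1/3 · 1/7 = 1/21, 1/6 · 5/28 = 5/168; with total 2/21.
The posterior is then P(r = 1 | data) = 0, P(r = 2 | data) = 1/32, P(r = 3 | data) = 5/32, P(r = 4 | data) = 1/2, P(r = 5 | data) = 5/16.
Averaging over the posterior, P(red next | data) = (1)(1/32) + (4/5)(5/32) + (3/5)(1/2) + (2/5)(5/16) = 93/160.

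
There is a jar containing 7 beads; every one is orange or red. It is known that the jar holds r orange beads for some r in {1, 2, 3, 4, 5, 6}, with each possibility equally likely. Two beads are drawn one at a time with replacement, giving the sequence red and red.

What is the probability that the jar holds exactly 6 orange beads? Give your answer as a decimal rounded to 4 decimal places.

Compute the likelihood of the observed sequence for each case: P(data | r = 1) = (6/7)(6/7) = 36/49; P(data | r = 2) = (5/7)(5/7) = 25/49; P(data | r = 3) = (4/7)(4/7) = 16/49; P(data | r = 4) = (3/7)(3/7) = 9/49; P(data | r = 5) = (2/7)(2/7) = 4/49; P(data | r = 6) = (1/7)(1/7) = 1/49.
Multiplying each by its prior: 1/6 · 36/49 = 6/49, 1/6 · 25/49 = 25/294, 1/6 · 16/49 = 8/147, 1/6 · 9/49 = 3/98, 1/6 · 4/49 = 2/147, 1/6 · 1/49 = 1/294; with total 13/42.
By Bayes' rule, P(r = 6 | data) = (1/294) / (13/42) = 1/91.

0.0110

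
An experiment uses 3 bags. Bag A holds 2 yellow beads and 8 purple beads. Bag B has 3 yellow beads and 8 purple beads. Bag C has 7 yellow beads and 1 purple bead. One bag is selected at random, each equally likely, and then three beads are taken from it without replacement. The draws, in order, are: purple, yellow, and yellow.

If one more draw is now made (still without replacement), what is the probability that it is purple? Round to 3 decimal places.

For each hypothesis, P(data | H) works out to: P(data | bag A) = (8/10)(2/9)(1/8) = 0.022222; P(data | bag B) = (8/11)(3/10)(2/9) = 0.048485; P(data | bag C) = (1/8)(7/7)(6/6) = 0.125.
Weighting by the prior gives 1/3 · 0.022222 = 0.0074074, 1/3 · 0.048485 = 0.016162, 1/3 · 0.125 = 0.041667; summing to 0.065236.
Normalising, the posterior is P(bag A | data) = 0.11355, P(bag B | data) = 0.24774, P(bag C | data) = 0.63871.
Averaging over the posterior, P(purple next | data) = (1)(0.11355) + (7/8)(0.24774) + (0)(0.63871) = 0.33032.

0.330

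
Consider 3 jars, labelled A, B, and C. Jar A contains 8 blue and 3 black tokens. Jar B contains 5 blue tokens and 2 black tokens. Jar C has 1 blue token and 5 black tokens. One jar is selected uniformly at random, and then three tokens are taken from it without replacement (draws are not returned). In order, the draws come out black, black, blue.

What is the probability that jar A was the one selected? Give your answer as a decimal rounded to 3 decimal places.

0.185

Compute the likelihood of the observed sequence for each case: P(data | jar A) = (3/11)(2/10)(8/9) = 0.048485; P(data | jar B) = (2/7)(1/6)(5/5) = 0.047619; P(data | jar C) = (5/6)(4/5)(1/4) = 0.16667.
Weighting by the prior gives 1/3 · 0.048485 = 0.016162, 1/3 · 0.047619 = 0.015873, 1/3 · 0.16667 = 0.055556; with total 0.08759.
By Bayes' rule, P(jar A | data) = (0.016162) / (0.08759) = 0.18451.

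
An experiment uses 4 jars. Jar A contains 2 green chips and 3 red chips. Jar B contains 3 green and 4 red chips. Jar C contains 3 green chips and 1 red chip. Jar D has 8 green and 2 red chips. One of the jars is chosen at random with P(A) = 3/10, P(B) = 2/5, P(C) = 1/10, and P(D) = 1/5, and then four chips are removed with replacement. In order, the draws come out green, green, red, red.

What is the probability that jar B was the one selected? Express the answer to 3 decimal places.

0.481

Compute the likelihood of the observed sequence for each case: P(data | jar A) = (2/5)(2/5)(3/5)(3/5) = 0.0576; P(data | jar B) = (3/7)(3/7)(4/7)(4/7) = 0.059975; P(data | jar C) = (3/4)(3/4)(1/4)(1/4) = 0.035156; P(data | jar D) = (8/10)(8/10)(2/10)(2/10) = 0.0256.
Multiplying each by its prior: 3/10 · 0.0576 = 0.01728, 2/5 · 0.059975 = 0.02399, 1/10 · 0.035156 = 0.0035156, 1/5 · 0.0256 = 0.00512; with total 0.049906.
So P(jar B | data) = (0.02399) / (0.049906) = 0.48071.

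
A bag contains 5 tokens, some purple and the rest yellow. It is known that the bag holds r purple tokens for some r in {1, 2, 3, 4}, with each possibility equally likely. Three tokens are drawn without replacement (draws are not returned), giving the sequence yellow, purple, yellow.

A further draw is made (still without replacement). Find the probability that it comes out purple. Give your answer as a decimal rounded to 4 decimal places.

0.4000

Compute the likelihood of the observed sequence for each case: P(data | r = 1) = (4/5)(1/4)(3/3) = 1/5; P(data | r = 2) = (3/5)(2/4)(2/3) = 1/5; P(data | r = 3) = (2/5)(3/4)(1/3) = 1/10; P(data | r = 4) = (1/5)(4/4)(0/3) = 0.
Weighting by the prior gives 1/4 · 1/5 = 1/20, 1/4 · 1/5 = 1/20, 1/4 · 1/10 = 1/40, 1/4 · 0 = 0; these sum to 1/8.
Dividing through by the total gives posterior P(r = 1 | data) = 2/5, P(r = 2 | data) = 2/5, P(r = 3 | data) = 1/5, P(r = 4 | data) = 0.
So P(purple next | data) = Σ P(purple next | H) P(H | data) = (0)(2/5) + (1/2)(2/5) + (1)(1/5) = 2/5.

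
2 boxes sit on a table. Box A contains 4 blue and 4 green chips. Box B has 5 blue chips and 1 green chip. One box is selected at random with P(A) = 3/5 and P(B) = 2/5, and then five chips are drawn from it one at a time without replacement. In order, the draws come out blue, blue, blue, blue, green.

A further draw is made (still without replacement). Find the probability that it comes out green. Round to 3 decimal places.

For each hypothesis, P(data | H) works out to: P(data | box A) = (4/8)(3/7)(2/6)(1/5)(4/4) = 0.014286; P(data | box B) = (5/6)(4/5)(3/4)(2/3)(1/2) = 0.16667.
The prior-weighted likelihoods are 3/5 · 0.014286 = 0.0085714, 2/5 · 0.16667 = 0.066667; these sum to 0.075238.
Dividing through by the total gives posterior P(box A | data) = 0.11392, P(box B | data) = 0.88608.
Averaging over the posterior, P(green next | data) = (1)(0.11392) + (0)(0.88608) = 0.11392.

0.114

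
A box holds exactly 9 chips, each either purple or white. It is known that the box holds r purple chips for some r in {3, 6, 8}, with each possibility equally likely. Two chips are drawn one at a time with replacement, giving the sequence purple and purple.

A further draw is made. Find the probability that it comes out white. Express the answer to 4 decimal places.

The likelihood of the observed sequence under each hypothesis: P(data | r = 3) = (3/9)(3/9) = 1/9; P(data | r = 6) = (6/9)(6/9) = 4/9; P(data | r = 8) = (8/9)(8/9) = 64/81.
Multiplying each by its prior: 1/3 · 1/9 = 1/27, 1/3 · 4/9 = 4/27, 1/3 · 64/81 = 64/243; summing to 109/243.
Dividing through by the total gives posterior P(r = 3 | data) = 9/109, P(r = 6 | data) = 36/109, P(r = 8 | data) = 64/109.
So P(white next | data) = Σ P(white next | H) P(H | data) = (2/3)(9/109) + (1/3)(36/109) + (1/9)(64/109) = 226/981.

0.2304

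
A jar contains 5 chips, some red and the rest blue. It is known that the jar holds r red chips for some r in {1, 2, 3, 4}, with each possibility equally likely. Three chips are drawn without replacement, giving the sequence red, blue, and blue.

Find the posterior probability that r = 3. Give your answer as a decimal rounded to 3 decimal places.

Compute the likelihood of the observed sequence for each case: P(data | r = 1) = (1/5)(4/4)(3/3) = 1/5; P(data | r = 2) = (2/5)(3/4)(2/3) = 1/5; P(data | r = 3) = (3/5)(2/4)(1/3) = 1/10; P(data | r = 4) = (4/5)(1/4)(0/3) = 0.
The prior-weighted likelihoods are 1/4 · 1/5 = 1/20, 1/4 · 1/5 = 1/20, 1/4 · 1/10 = 1/40, 1/4 · 0 = 0; with total 1/8.
Hence P(r = 3 | data) = (1/40) / (1/8) = 1/5.

0.200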